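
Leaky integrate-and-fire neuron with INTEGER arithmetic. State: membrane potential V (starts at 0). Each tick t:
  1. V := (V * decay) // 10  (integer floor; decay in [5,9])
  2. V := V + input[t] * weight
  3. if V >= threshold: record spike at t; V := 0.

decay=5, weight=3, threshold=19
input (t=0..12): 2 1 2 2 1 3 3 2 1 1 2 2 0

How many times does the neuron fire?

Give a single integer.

Answer: 0

Derivation:
t=0: input=2 -> V=6
t=1: input=1 -> V=6
t=2: input=2 -> V=9
t=3: input=2 -> V=10
t=4: input=1 -> V=8
t=5: input=3 -> V=13
t=6: input=3 -> V=15
t=7: input=2 -> V=13
t=8: input=1 -> V=9
t=9: input=1 -> V=7
t=10: input=2 -> V=9
t=11: input=2 -> V=10
t=12: input=0 -> V=5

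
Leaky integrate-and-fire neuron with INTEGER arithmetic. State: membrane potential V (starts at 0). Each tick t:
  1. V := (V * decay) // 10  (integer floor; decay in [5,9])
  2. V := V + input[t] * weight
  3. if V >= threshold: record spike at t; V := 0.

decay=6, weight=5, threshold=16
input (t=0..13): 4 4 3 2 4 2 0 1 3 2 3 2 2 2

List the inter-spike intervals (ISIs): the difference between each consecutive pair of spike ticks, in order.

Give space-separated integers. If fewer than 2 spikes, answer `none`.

Answer: 1 2 1 4 2 2

Derivation:
t=0: input=4 -> V=0 FIRE
t=1: input=4 -> V=0 FIRE
t=2: input=3 -> V=15
t=3: input=2 -> V=0 FIRE
t=4: input=4 -> V=0 FIRE
t=5: input=2 -> V=10
t=6: input=0 -> V=6
t=7: input=1 -> V=8
t=8: input=3 -> V=0 FIRE
t=9: input=2 -> V=10
t=10: input=3 -> V=0 FIRE
t=11: input=2 -> V=10
t=12: input=2 -> V=0 FIRE
t=13: input=2 -> V=10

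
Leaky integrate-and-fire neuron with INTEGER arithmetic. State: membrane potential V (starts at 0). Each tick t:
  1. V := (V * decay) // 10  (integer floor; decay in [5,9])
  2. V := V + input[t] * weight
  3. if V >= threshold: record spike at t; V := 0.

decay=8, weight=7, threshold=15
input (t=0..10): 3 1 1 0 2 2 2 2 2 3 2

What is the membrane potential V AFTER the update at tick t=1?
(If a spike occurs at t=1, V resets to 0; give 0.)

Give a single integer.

Answer: 7

Derivation:
t=0: input=3 -> V=0 FIRE
t=1: input=1 -> V=7
t=2: input=1 -> V=12
t=3: input=0 -> V=9
t=4: input=2 -> V=0 FIRE
t=5: input=2 -> V=14
t=6: input=2 -> V=0 FIRE
t=7: input=2 -> V=14
t=8: input=2 -> V=0 FIRE
t=9: input=3 -> V=0 FIRE
t=10: input=2 -> V=14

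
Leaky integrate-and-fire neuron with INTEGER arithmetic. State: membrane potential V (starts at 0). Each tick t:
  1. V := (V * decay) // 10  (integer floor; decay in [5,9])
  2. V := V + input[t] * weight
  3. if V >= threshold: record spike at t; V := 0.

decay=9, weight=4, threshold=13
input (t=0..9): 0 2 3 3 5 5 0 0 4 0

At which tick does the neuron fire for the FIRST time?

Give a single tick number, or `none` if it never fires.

Answer: 2

Derivation:
t=0: input=0 -> V=0
t=1: input=2 -> V=8
t=2: input=3 -> V=0 FIRE
t=3: input=3 -> V=12
t=4: input=5 -> V=0 FIRE
t=5: input=5 -> V=0 FIRE
t=6: input=0 -> V=0
t=7: input=0 -> V=0
t=8: input=4 -> V=0 FIRE
t=9: input=0 -> V=0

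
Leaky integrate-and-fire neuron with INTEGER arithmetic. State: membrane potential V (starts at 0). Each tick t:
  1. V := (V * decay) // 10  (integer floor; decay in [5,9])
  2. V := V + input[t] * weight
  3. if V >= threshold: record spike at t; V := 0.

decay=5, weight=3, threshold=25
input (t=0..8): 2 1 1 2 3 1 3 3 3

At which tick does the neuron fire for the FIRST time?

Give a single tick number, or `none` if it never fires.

Answer: none

Derivation:
t=0: input=2 -> V=6
t=1: input=1 -> V=6
t=2: input=1 -> V=6
t=3: input=2 -> V=9
t=4: input=3 -> V=13
t=5: input=1 -> V=9
t=6: input=3 -> V=13
t=7: input=3 -> V=15
t=8: input=3 -> V=16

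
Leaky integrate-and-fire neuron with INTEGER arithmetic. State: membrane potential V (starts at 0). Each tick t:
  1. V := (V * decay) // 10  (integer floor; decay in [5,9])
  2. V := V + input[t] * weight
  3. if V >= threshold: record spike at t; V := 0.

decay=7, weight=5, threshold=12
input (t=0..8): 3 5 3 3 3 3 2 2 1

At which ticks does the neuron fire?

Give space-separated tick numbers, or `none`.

t=0: input=3 -> V=0 FIRE
t=1: input=5 -> V=0 FIRE
t=2: input=3 -> V=0 FIRE
t=3: input=3 -> V=0 FIRE
t=4: input=3 -> V=0 FIRE
t=5: input=3 -> V=0 FIRE
t=6: input=2 -> V=10
t=7: input=2 -> V=0 FIRE
t=8: input=1 -> V=5

Answer: 0 1 2 3 4 5 7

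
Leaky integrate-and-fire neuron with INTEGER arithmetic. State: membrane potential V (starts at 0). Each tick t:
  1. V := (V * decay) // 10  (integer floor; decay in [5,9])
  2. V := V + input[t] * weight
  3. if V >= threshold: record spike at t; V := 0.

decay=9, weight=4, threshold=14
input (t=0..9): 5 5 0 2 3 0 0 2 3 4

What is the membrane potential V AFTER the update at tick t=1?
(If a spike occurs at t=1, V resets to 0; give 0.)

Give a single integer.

Answer: 0

Derivation:
t=0: input=5 -> V=0 FIRE
t=1: input=5 -> V=0 FIRE
t=2: input=0 -> V=0
t=3: input=2 -> V=8
t=4: input=3 -> V=0 FIRE
t=5: input=0 -> V=0
t=6: input=0 -> V=0
t=7: input=2 -> V=8
t=8: input=3 -> V=0 FIRE
t=9: input=4 -> V=0 FIRE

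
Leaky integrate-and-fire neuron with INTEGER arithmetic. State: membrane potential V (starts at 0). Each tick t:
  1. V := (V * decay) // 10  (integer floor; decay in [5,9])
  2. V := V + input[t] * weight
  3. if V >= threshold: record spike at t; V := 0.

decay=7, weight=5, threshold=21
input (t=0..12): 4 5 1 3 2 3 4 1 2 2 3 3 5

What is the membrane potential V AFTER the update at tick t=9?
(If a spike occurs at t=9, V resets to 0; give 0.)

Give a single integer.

t=0: input=4 -> V=20
t=1: input=5 -> V=0 FIRE
t=2: input=1 -> V=5
t=3: input=3 -> V=18
t=4: input=2 -> V=0 FIRE
t=5: input=3 -> V=15
t=6: input=4 -> V=0 FIRE
t=7: input=1 -> V=5
t=8: input=2 -> V=13
t=9: input=2 -> V=19
t=10: input=3 -> V=0 FIRE
t=11: input=3 -> V=15
t=12: input=5 -> V=0 FIRE

Answer: 19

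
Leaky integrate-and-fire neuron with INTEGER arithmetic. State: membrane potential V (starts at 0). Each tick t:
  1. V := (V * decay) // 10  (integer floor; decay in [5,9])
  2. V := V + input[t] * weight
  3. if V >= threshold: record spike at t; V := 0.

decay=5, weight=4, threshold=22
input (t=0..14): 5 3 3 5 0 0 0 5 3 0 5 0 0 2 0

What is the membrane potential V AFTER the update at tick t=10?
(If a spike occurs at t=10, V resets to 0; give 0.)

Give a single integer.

Answer: 20

Derivation:
t=0: input=5 -> V=20
t=1: input=3 -> V=0 FIRE
t=2: input=3 -> V=12
t=3: input=5 -> V=0 FIRE
t=4: input=0 -> V=0
t=5: input=0 -> V=0
t=6: input=0 -> V=0
t=7: input=5 -> V=20
t=8: input=3 -> V=0 FIRE
t=9: input=0 -> V=0
t=10: input=5 -> V=20
t=11: input=0 -> V=10
t=12: input=0 -> V=5
t=13: input=2 -> V=10
t=14: input=0 -> V=5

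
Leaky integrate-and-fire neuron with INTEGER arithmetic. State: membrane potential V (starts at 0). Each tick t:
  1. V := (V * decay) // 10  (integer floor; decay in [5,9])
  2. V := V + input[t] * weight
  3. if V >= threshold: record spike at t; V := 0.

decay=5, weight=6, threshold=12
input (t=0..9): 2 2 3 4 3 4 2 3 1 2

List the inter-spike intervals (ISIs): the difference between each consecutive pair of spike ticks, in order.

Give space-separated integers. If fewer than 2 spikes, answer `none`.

t=0: input=2 -> V=0 FIRE
t=1: input=2 -> V=0 FIRE
t=2: input=3 -> V=0 FIRE
t=3: input=4 -> V=0 FIRE
t=4: input=3 -> V=0 FIRE
t=5: input=4 -> V=0 FIRE
t=6: input=2 -> V=0 FIRE
t=7: input=3 -> V=0 FIRE
t=8: input=1 -> V=6
t=9: input=2 -> V=0 FIRE

Answer: 1 1 1 1 1 1 1 2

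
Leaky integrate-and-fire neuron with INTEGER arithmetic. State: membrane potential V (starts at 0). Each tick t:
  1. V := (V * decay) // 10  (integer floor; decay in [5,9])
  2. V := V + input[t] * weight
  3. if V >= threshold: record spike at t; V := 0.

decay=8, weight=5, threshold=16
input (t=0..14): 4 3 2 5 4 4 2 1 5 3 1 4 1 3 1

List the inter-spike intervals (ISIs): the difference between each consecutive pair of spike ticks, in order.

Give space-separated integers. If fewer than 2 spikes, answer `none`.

Answer: 2 1 1 1 3 2 1 2

Derivation:
t=0: input=4 -> V=0 FIRE
t=1: input=3 -> V=15
t=2: input=2 -> V=0 FIRE
t=3: input=5 -> V=0 FIRE
t=4: input=4 -> V=0 FIRE
t=5: input=4 -> V=0 FIRE
t=6: input=2 -> V=10
t=7: input=1 -> V=13
t=8: input=5 -> V=0 FIRE
t=9: input=3 -> V=15
t=10: input=1 -> V=0 FIRE
t=11: input=4 -> V=0 FIRE
t=12: input=1 -> V=5
t=13: input=3 -> V=0 FIRE
t=14: input=1 -> V=5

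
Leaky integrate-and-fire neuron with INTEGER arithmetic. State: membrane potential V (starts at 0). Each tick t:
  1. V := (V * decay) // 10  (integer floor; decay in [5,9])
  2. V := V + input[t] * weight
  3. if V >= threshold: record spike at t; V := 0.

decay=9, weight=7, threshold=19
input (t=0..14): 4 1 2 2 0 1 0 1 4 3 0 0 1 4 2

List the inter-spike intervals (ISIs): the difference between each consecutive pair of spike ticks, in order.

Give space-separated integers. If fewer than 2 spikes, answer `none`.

t=0: input=4 -> V=0 FIRE
t=1: input=1 -> V=7
t=2: input=2 -> V=0 FIRE
t=3: input=2 -> V=14
t=4: input=0 -> V=12
t=5: input=1 -> V=17
t=6: input=0 -> V=15
t=7: input=1 -> V=0 FIRE
t=8: input=4 -> V=0 FIRE
t=9: input=3 -> V=0 FIRE
t=10: input=0 -> V=0
t=11: input=0 -> V=0
t=12: input=1 -> V=7
t=13: input=4 -> V=0 FIRE
t=14: input=2 -> V=14

Answer: 2 5 1 1 4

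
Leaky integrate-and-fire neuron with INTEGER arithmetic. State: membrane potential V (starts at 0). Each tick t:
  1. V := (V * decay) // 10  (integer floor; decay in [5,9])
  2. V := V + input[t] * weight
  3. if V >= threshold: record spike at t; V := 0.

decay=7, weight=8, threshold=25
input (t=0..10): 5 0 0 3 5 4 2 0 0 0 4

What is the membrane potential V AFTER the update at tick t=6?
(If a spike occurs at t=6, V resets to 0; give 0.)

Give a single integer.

t=0: input=5 -> V=0 FIRE
t=1: input=0 -> V=0
t=2: input=0 -> V=0
t=3: input=3 -> V=24
t=4: input=5 -> V=0 FIRE
t=5: input=4 -> V=0 FIRE
t=6: input=2 -> V=16
t=7: input=0 -> V=11
t=8: input=0 -> V=7
t=9: input=0 -> V=4
t=10: input=4 -> V=0 FIRE

Answer: 16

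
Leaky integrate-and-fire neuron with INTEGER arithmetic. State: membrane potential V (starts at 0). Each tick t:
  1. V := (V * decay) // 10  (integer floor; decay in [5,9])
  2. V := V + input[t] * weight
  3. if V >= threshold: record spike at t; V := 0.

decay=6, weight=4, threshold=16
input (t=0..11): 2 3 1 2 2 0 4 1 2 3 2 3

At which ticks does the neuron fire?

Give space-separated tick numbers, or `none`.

Answer: 1 6 9 11

Derivation:
t=0: input=2 -> V=8
t=1: input=3 -> V=0 FIRE
t=2: input=1 -> V=4
t=3: input=2 -> V=10
t=4: input=2 -> V=14
t=5: input=0 -> V=8
t=6: input=4 -> V=0 FIRE
t=7: input=1 -> V=4
t=8: input=2 -> V=10
t=9: input=3 -> V=0 FIRE
t=10: input=2 -> V=8
t=11: input=3 -> V=0 FIRE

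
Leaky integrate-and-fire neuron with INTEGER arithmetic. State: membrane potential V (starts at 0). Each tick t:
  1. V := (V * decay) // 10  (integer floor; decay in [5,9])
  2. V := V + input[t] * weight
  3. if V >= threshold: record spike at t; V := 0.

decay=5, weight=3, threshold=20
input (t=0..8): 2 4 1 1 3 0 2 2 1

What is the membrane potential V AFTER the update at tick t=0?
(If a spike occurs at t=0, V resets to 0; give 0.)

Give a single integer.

t=0: input=2 -> V=6
t=1: input=4 -> V=15
t=2: input=1 -> V=10
t=3: input=1 -> V=8
t=4: input=3 -> V=13
t=5: input=0 -> V=6
t=6: input=2 -> V=9
t=7: input=2 -> V=10
t=8: input=1 -> V=8

Answer: 6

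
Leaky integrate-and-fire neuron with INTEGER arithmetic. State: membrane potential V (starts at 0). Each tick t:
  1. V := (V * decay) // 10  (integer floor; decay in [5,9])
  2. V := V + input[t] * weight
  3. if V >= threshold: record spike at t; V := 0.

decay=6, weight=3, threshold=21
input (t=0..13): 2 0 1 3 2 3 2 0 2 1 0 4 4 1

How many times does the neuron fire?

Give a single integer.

t=0: input=2 -> V=6
t=1: input=0 -> V=3
t=2: input=1 -> V=4
t=3: input=3 -> V=11
t=4: input=2 -> V=12
t=5: input=3 -> V=16
t=6: input=2 -> V=15
t=7: input=0 -> V=9
t=8: input=2 -> V=11
t=9: input=1 -> V=9
t=10: input=0 -> V=5
t=11: input=4 -> V=15
t=12: input=4 -> V=0 FIRE
t=13: input=1 -> V=3

Answer: 1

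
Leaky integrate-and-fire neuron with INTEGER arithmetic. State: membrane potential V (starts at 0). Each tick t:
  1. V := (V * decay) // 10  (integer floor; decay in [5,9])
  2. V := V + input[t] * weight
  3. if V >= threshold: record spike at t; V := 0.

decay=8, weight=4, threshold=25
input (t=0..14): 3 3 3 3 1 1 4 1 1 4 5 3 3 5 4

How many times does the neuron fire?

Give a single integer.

Answer: 4

Derivation:
t=0: input=3 -> V=12
t=1: input=3 -> V=21
t=2: input=3 -> V=0 FIRE
t=3: input=3 -> V=12
t=4: input=1 -> V=13
t=5: input=1 -> V=14
t=6: input=4 -> V=0 FIRE
t=7: input=1 -> V=4
t=8: input=1 -> V=7
t=9: input=4 -> V=21
t=10: input=5 -> V=0 FIRE
t=11: input=3 -> V=12
t=12: input=3 -> V=21
t=13: input=5 -> V=0 FIRE
t=14: input=4 -> V=16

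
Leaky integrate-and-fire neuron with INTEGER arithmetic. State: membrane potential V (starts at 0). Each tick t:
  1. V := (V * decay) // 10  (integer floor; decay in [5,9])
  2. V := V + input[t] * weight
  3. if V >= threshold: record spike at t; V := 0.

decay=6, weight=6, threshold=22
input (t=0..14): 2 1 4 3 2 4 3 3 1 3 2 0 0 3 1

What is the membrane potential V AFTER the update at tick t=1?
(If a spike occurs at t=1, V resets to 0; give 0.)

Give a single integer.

Answer: 13

Derivation:
t=0: input=2 -> V=12
t=1: input=1 -> V=13
t=2: input=4 -> V=0 FIRE
t=3: input=3 -> V=18
t=4: input=2 -> V=0 FIRE
t=5: input=4 -> V=0 FIRE
t=6: input=3 -> V=18
t=7: input=3 -> V=0 FIRE
t=8: input=1 -> V=6
t=9: input=3 -> V=21
t=10: input=2 -> V=0 FIRE
t=11: input=0 -> V=0
t=12: input=0 -> V=0
t=13: input=3 -> V=18
t=14: input=1 -> V=16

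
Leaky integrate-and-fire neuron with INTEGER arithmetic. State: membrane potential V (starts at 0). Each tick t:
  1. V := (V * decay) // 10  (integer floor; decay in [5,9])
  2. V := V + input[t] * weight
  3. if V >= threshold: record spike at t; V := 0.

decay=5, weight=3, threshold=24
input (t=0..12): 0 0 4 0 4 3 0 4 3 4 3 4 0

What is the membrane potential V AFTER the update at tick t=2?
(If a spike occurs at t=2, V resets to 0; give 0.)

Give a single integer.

Answer: 12

Derivation:
t=0: input=0 -> V=0
t=1: input=0 -> V=0
t=2: input=4 -> V=12
t=3: input=0 -> V=6
t=4: input=4 -> V=15
t=5: input=3 -> V=16
t=6: input=0 -> V=8
t=7: input=4 -> V=16
t=8: input=3 -> V=17
t=9: input=4 -> V=20
t=10: input=3 -> V=19
t=11: input=4 -> V=21
t=12: input=0 -> V=10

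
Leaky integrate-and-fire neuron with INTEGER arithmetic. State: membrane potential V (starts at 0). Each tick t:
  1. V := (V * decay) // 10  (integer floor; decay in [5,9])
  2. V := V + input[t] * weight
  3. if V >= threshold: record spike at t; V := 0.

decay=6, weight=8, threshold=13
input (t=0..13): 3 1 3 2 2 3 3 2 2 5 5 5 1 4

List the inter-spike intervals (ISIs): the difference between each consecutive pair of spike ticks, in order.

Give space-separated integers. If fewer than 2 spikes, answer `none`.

Answer: 2 1 1 1 1 1 1 1 1 1 2

Derivation:
t=0: input=3 -> V=0 FIRE
t=1: input=1 -> V=8
t=2: input=3 -> V=0 FIRE
t=3: input=2 -> V=0 FIRE
t=4: input=2 -> V=0 FIRE
t=5: input=3 -> V=0 FIRE
t=6: input=3 -> V=0 FIRE
t=7: input=2 -> V=0 FIRE
t=8: input=2 -> V=0 FIRE
t=9: input=5 -> V=0 FIRE
t=10: input=5 -> V=0 FIRE
t=11: input=5 -> V=0 FIRE
t=12: input=1 -> V=8
t=13: input=4 -> V=0 FIRE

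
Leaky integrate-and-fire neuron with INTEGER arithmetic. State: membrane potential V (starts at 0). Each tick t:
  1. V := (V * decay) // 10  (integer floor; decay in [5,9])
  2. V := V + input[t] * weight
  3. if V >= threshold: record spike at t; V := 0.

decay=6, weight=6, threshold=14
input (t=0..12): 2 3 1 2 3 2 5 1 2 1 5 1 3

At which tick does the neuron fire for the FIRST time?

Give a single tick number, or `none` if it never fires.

t=0: input=2 -> V=12
t=1: input=3 -> V=0 FIRE
t=2: input=1 -> V=6
t=3: input=2 -> V=0 FIRE
t=4: input=3 -> V=0 FIRE
t=5: input=2 -> V=12
t=6: input=5 -> V=0 FIRE
t=7: input=1 -> V=6
t=8: input=2 -> V=0 FIRE
t=9: input=1 -> V=6
t=10: input=5 -> V=0 FIRE
t=11: input=1 -> V=6
t=12: input=3 -> V=0 FIRE

Answer: 1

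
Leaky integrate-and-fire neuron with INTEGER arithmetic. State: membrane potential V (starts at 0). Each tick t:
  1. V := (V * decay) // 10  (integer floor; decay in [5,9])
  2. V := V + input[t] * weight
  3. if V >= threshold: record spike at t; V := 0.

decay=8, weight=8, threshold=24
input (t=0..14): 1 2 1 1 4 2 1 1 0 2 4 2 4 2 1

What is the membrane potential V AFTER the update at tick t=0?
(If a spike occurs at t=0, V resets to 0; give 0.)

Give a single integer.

Answer: 8

Derivation:
t=0: input=1 -> V=8
t=1: input=2 -> V=22
t=2: input=1 -> V=0 FIRE
t=3: input=1 -> V=8
t=4: input=4 -> V=0 FIRE
t=5: input=2 -> V=16
t=6: input=1 -> V=20
t=7: input=1 -> V=0 FIRE
t=8: input=0 -> V=0
t=9: input=2 -> V=16
t=10: input=4 -> V=0 FIRE
t=11: input=2 -> V=16
t=12: input=4 -> V=0 FIRE
t=13: input=2 -> V=16
t=14: input=1 -> V=20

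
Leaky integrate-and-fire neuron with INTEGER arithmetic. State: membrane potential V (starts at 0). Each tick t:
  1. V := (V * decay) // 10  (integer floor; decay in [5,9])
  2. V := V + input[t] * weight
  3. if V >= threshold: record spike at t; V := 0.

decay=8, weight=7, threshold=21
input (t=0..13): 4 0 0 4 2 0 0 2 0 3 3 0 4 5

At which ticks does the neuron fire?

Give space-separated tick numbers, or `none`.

Answer: 0 3 9 10 12 13

Derivation:
t=0: input=4 -> V=0 FIRE
t=1: input=0 -> V=0
t=2: input=0 -> V=0
t=3: input=4 -> V=0 FIRE
t=4: input=2 -> V=14
t=5: input=0 -> V=11
t=6: input=0 -> V=8
t=7: input=2 -> V=20
t=8: input=0 -> V=16
t=9: input=3 -> V=0 FIRE
t=10: input=3 -> V=0 FIRE
t=11: input=0 -> V=0
t=12: input=4 -> V=0 FIRE
t=13: input=5 -> V=0 FIRE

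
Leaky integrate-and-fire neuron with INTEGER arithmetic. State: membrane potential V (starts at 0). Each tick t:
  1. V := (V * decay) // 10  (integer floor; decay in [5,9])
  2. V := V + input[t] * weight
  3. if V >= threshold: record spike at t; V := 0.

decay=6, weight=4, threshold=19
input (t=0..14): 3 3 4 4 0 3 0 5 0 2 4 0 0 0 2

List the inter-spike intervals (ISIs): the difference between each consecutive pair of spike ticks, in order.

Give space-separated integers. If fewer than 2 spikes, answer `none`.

Answer: 2 4 3

Derivation:
t=0: input=3 -> V=12
t=1: input=3 -> V=0 FIRE
t=2: input=4 -> V=16
t=3: input=4 -> V=0 FIRE
t=4: input=0 -> V=0
t=5: input=3 -> V=12
t=6: input=0 -> V=7
t=7: input=5 -> V=0 FIRE
t=8: input=0 -> V=0
t=9: input=2 -> V=8
t=10: input=4 -> V=0 FIRE
t=11: input=0 -> V=0
t=12: input=0 -> V=0
t=13: input=0 -> V=0
t=14: input=2 -> V=8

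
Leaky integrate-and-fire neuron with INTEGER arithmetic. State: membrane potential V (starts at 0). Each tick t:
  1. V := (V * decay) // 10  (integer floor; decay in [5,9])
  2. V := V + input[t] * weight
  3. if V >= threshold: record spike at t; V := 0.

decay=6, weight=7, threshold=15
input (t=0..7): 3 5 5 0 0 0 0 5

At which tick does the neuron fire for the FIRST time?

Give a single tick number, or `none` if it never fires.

Answer: 0

Derivation:
t=0: input=3 -> V=0 FIRE
t=1: input=5 -> V=0 FIRE
t=2: input=5 -> V=0 FIRE
t=3: input=0 -> V=0
t=4: input=0 -> V=0
t=5: input=0 -> V=0
t=6: input=0 -> V=0
t=7: input=5 -> V=0 FIRE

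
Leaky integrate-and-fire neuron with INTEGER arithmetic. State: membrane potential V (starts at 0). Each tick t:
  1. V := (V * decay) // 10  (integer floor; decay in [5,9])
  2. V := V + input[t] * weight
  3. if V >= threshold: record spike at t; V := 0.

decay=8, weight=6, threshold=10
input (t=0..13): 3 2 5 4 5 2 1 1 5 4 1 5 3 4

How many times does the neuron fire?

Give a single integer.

Answer: 12

Derivation:
t=0: input=3 -> V=0 FIRE
t=1: input=2 -> V=0 FIRE
t=2: input=5 -> V=0 FIRE
t=3: input=4 -> V=0 FIRE
t=4: input=5 -> V=0 FIRE
t=5: input=2 -> V=0 FIRE
t=6: input=1 -> V=6
t=7: input=1 -> V=0 FIRE
t=8: input=5 -> V=0 FIRE
t=9: input=4 -> V=0 FIRE
t=10: input=1 -> V=6
t=11: input=5 -> V=0 FIRE
t=12: input=3 -> V=0 FIRE
t=13: input=4 -> V=0 FIRE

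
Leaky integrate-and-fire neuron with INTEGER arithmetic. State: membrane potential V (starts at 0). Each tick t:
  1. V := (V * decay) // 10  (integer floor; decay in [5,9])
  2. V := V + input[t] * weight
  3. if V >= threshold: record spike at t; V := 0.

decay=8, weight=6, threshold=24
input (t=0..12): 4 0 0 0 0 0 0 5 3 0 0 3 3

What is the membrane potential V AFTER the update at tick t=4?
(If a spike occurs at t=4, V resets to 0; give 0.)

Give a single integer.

Answer: 0

Derivation:
t=0: input=4 -> V=0 FIRE
t=1: input=0 -> V=0
t=2: input=0 -> V=0
t=3: input=0 -> V=0
t=4: input=0 -> V=0
t=5: input=0 -> V=0
t=6: input=0 -> V=0
t=7: input=5 -> V=0 FIRE
t=8: input=3 -> V=18
t=9: input=0 -> V=14
t=10: input=0 -> V=11
t=11: input=3 -> V=0 FIRE
t=12: input=3 -> V=18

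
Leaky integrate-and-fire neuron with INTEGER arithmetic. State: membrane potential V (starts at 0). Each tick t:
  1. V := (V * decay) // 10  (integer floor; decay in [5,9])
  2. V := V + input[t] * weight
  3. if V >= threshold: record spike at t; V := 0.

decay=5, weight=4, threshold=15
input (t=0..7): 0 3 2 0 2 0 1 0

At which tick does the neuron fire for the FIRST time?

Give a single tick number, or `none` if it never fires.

Answer: none

Derivation:
t=0: input=0 -> V=0
t=1: input=3 -> V=12
t=2: input=2 -> V=14
t=3: input=0 -> V=7
t=4: input=2 -> V=11
t=5: input=0 -> V=5
t=6: input=1 -> V=6
t=7: input=0 -> V=3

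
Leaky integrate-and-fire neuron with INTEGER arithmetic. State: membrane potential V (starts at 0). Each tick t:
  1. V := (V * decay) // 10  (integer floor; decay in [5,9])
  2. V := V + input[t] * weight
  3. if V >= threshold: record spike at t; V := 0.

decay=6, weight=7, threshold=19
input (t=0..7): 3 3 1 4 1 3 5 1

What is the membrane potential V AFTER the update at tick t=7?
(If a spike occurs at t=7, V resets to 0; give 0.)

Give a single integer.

Answer: 7

Derivation:
t=0: input=3 -> V=0 FIRE
t=1: input=3 -> V=0 FIRE
t=2: input=1 -> V=7
t=3: input=4 -> V=0 FIRE
t=4: input=1 -> V=7
t=5: input=3 -> V=0 FIRE
t=6: input=5 -> V=0 FIRE
t=7: input=1 -> V=7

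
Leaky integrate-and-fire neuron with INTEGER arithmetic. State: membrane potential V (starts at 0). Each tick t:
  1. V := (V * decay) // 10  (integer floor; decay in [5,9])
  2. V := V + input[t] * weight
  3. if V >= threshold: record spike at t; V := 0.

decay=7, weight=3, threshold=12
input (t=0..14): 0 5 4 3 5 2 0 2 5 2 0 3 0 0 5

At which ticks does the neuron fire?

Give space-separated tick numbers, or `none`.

t=0: input=0 -> V=0
t=1: input=5 -> V=0 FIRE
t=2: input=4 -> V=0 FIRE
t=3: input=3 -> V=9
t=4: input=5 -> V=0 FIRE
t=5: input=2 -> V=6
t=6: input=0 -> V=4
t=7: input=2 -> V=8
t=8: input=5 -> V=0 FIRE
t=9: input=2 -> V=6
t=10: input=0 -> V=4
t=11: input=3 -> V=11
t=12: input=0 -> V=7
t=13: input=0 -> V=4
t=14: input=5 -> V=0 FIRE

Answer: 1 2 4 8 14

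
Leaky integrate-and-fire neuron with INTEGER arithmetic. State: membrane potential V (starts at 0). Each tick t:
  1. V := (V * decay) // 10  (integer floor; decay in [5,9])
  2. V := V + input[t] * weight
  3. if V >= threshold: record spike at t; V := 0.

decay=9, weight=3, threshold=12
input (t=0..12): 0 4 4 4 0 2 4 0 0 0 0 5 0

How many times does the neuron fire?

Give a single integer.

t=0: input=0 -> V=0
t=1: input=4 -> V=0 FIRE
t=2: input=4 -> V=0 FIRE
t=3: input=4 -> V=0 FIRE
t=4: input=0 -> V=0
t=5: input=2 -> V=6
t=6: input=4 -> V=0 FIRE
t=7: input=0 -> V=0
t=8: input=0 -> V=0
t=9: input=0 -> V=0
t=10: input=0 -> V=0
t=11: input=5 -> V=0 FIRE
t=12: input=0 -> V=0

Answer: 5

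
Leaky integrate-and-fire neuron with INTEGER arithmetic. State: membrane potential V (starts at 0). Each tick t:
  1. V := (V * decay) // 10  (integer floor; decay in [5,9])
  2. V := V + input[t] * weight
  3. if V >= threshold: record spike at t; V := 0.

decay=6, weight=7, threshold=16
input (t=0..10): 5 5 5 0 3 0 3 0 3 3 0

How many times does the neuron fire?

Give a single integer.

t=0: input=5 -> V=0 FIRE
t=1: input=5 -> V=0 FIRE
t=2: input=5 -> V=0 FIRE
t=3: input=0 -> V=0
t=4: input=3 -> V=0 FIRE
t=5: input=0 -> V=0
t=6: input=3 -> V=0 FIRE
t=7: input=0 -> V=0
t=8: input=3 -> V=0 FIRE
t=9: input=3 -> V=0 FIRE
t=10: input=0 -> V=0

Answer: 7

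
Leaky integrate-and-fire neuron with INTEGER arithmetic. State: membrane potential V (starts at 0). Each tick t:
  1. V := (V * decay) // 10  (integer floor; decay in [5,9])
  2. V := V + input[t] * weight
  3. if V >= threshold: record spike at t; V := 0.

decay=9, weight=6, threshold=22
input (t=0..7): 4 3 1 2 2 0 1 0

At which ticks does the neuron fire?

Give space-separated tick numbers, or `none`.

t=0: input=4 -> V=0 FIRE
t=1: input=3 -> V=18
t=2: input=1 -> V=0 FIRE
t=3: input=2 -> V=12
t=4: input=2 -> V=0 FIRE
t=5: input=0 -> V=0
t=6: input=1 -> V=6
t=7: input=0 -> V=5

Answer: 0 2 4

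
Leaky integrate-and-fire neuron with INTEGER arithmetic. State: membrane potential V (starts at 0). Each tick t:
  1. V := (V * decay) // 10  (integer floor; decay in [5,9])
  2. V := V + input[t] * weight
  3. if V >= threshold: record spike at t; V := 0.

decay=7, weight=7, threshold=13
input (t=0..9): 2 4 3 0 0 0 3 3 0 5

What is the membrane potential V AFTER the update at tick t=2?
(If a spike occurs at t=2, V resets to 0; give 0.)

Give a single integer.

t=0: input=2 -> V=0 FIRE
t=1: input=4 -> V=0 FIRE
t=2: input=3 -> V=0 FIRE
t=3: input=0 -> V=0
t=4: input=0 -> V=0
t=5: input=0 -> V=0
t=6: input=3 -> V=0 FIRE
t=7: input=3 -> V=0 FIRE
t=8: input=0 -> V=0
t=9: input=5 -> V=0 FIRE

Answer: 0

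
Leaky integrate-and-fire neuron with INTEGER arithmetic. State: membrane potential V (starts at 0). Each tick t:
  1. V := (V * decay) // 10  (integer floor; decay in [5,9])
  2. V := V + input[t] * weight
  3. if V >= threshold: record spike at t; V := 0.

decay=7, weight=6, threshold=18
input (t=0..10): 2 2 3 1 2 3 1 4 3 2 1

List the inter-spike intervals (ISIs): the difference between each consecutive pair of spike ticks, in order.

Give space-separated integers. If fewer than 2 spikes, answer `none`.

Answer: 1 3 2 1

Derivation:
t=0: input=2 -> V=12
t=1: input=2 -> V=0 FIRE
t=2: input=3 -> V=0 FIRE
t=3: input=1 -> V=6
t=4: input=2 -> V=16
t=5: input=3 -> V=0 FIRE
t=6: input=1 -> V=6
t=7: input=4 -> V=0 FIRE
t=8: input=3 -> V=0 FIRE
t=9: input=2 -> V=12
t=10: input=1 -> V=14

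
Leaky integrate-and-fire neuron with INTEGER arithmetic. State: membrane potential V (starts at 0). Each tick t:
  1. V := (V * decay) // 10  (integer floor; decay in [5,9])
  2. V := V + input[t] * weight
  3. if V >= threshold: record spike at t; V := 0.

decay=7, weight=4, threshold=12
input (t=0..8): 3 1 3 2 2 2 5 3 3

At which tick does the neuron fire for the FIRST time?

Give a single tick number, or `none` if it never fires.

Answer: 0

Derivation:
t=0: input=3 -> V=0 FIRE
t=1: input=1 -> V=4
t=2: input=3 -> V=0 FIRE
t=3: input=2 -> V=8
t=4: input=2 -> V=0 FIRE
t=5: input=2 -> V=8
t=6: input=5 -> V=0 FIRE
t=7: input=3 -> V=0 FIRE
t=8: input=3 -> V=0 FIRE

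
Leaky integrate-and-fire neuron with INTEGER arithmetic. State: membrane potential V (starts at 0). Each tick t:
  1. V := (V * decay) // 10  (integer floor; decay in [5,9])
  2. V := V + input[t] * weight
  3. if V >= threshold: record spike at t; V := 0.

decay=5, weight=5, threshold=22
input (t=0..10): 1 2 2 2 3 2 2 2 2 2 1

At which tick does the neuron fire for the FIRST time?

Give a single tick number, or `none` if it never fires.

Answer: 4

Derivation:
t=0: input=1 -> V=5
t=1: input=2 -> V=12
t=2: input=2 -> V=16
t=3: input=2 -> V=18
t=4: input=3 -> V=0 FIRE
t=5: input=2 -> V=10
t=6: input=2 -> V=15
t=7: input=2 -> V=17
t=8: input=2 -> V=18
t=9: input=2 -> V=19
t=10: input=1 -> V=14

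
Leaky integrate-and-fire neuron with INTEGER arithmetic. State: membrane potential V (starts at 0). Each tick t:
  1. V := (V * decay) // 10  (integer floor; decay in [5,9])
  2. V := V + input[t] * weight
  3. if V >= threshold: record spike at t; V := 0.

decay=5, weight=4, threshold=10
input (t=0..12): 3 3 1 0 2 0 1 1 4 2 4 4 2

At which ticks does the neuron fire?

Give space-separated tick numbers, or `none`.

Answer: 0 1 8 10 11

Derivation:
t=0: input=3 -> V=0 FIRE
t=1: input=3 -> V=0 FIRE
t=2: input=1 -> V=4
t=3: input=0 -> V=2
t=4: input=2 -> V=9
t=5: input=0 -> V=4
t=6: input=1 -> V=6
t=7: input=1 -> V=7
t=8: input=4 -> V=0 FIRE
t=9: input=2 -> V=8
t=10: input=4 -> V=0 FIRE
t=11: input=4 -> V=0 FIRE
t=12: input=2 -> V=8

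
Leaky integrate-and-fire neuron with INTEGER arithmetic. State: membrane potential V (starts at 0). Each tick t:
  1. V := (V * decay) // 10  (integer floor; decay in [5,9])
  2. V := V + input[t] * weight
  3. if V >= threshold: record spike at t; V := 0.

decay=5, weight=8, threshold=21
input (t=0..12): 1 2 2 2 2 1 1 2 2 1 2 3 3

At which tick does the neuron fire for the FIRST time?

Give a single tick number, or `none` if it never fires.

Answer: 2

Derivation:
t=0: input=1 -> V=8
t=1: input=2 -> V=20
t=2: input=2 -> V=0 FIRE
t=3: input=2 -> V=16
t=4: input=2 -> V=0 FIRE
t=5: input=1 -> V=8
t=6: input=1 -> V=12
t=7: input=2 -> V=0 FIRE
t=8: input=2 -> V=16
t=9: input=1 -> V=16
t=10: input=2 -> V=0 FIRE
t=11: input=3 -> V=0 FIRE
t=12: input=3 -> V=0 FIRE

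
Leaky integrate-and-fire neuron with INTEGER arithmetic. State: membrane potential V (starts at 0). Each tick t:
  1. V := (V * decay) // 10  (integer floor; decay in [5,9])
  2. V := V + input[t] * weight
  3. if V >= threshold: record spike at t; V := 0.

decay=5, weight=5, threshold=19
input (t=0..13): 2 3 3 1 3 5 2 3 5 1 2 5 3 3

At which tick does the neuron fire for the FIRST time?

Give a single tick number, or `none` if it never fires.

t=0: input=2 -> V=10
t=1: input=3 -> V=0 FIRE
t=2: input=3 -> V=15
t=3: input=1 -> V=12
t=4: input=3 -> V=0 FIRE
t=5: input=5 -> V=0 FIRE
t=6: input=2 -> V=10
t=7: input=3 -> V=0 FIRE
t=8: input=5 -> V=0 FIRE
t=9: input=1 -> V=5
t=10: input=2 -> V=12
t=11: input=5 -> V=0 FIRE
t=12: input=3 -> V=15
t=13: input=3 -> V=0 FIRE

Answer: 1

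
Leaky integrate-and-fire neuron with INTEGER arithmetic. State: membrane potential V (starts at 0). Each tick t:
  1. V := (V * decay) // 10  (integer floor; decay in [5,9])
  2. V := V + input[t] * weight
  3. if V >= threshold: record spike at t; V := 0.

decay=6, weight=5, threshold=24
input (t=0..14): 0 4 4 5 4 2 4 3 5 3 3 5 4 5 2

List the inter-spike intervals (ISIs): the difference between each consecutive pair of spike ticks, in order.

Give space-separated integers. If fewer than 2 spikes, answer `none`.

t=0: input=0 -> V=0
t=1: input=4 -> V=20
t=2: input=4 -> V=0 FIRE
t=3: input=5 -> V=0 FIRE
t=4: input=4 -> V=20
t=5: input=2 -> V=22
t=6: input=4 -> V=0 FIRE
t=7: input=3 -> V=15
t=8: input=5 -> V=0 FIRE
t=9: input=3 -> V=15
t=10: input=3 -> V=0 FIRE
t=11: input=5 -> V=0 FIRE
t=12: input=4 -> V=20
t=13: input=5 -> V=0 FIRE
t=14: input=2 -> V=10

Answer: 1 3 2 2 1 2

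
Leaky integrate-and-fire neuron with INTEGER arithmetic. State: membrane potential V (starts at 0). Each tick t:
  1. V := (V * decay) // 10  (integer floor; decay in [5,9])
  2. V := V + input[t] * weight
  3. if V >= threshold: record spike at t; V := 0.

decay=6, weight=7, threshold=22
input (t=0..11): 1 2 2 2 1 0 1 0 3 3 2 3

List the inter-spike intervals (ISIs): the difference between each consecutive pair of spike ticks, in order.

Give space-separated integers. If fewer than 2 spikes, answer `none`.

Answer: 6 2

Derivation:
t=0: input=1 -> V=7
t=1: input=2 -> V=18
t=2: input=2 -> V=0 FIRE
t=3: input=2 -> V=14
t=4: input=1 -> V=15
t=5: input=0 -> V=9
t=6: input=1 -> V=12
t=7: input=0 -> V=7
t=8: input=3 -> V=0 FIRE
t=9: input=3 -> V=21
t=10: input=2 -> V=0 FIRE
t=11: input=3 -> V=21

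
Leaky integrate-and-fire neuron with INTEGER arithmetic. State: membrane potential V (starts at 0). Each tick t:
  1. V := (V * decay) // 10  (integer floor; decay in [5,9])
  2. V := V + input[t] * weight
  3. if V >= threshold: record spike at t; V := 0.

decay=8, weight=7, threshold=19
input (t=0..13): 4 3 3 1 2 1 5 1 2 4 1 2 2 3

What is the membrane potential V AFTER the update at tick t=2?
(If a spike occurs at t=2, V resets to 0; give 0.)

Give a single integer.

Answer: 0

Derivation:
t=0: input=4 -> V=0 FIRE
t=1: input=3 -> V=0 FIRE
t=2: input=3 -> V=0 FIRE
t=3: input=1 -> V=7
t=4: input=2 -> V=0 FIRE
t=5: input=1 -> V=7
t=6: input=5 -> V=0 FIRE
t=7: input=1 -> V=7
t=8: input=2 -> V=0 FIRE
t=9: input=4 -> V=0 FIRE
t=10: input=1 -> V=7
t=11: input=2 -> V=0 FIRE
t=12: input=2 -> V=14
t=13: input=3 -> V=0 FIRE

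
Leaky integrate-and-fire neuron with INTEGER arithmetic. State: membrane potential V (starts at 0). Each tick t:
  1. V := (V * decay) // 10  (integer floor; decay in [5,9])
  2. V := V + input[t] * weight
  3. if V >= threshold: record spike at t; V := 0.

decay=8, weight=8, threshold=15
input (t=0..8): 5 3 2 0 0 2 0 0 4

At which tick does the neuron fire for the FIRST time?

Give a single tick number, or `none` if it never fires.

Answer: 0

Derivation:
t=0: input=5 -> V=0 FIRE
t=1: input=3 -> V=0 FIRE
t=2: input=2 -> V=0 FIRE
t=3: input=0 -> V=0
t=4: input=0 -> V=0
t=5: input=2 -> V=0 FIRE
t=6: input=0 -> V=0
t=7: input=0 -> V=0
t=8: input=4 -> V=0 FIRE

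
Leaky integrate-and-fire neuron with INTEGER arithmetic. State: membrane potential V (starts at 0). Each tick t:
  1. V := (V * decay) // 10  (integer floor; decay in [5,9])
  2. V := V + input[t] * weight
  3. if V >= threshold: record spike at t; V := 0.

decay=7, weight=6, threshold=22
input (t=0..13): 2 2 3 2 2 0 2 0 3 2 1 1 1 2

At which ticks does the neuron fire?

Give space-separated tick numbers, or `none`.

t=0: input=2 -> V=12
t=1: input=2 -> V=20
t=2: input=3 -> V=0 FIRE
t=3: input=2 -> V=12
t=4: input=2 -> V=20
t=5: input=0 -> V=14
t=6: input=2 -> V=21
t=7: input=0 -> V=14
t=8: input=3 -> V=0 FIRE
t=9: input=2 -> V=12
t=10: input=1 -> V=14
t=11: input=1 -> V=15
t=12: input=1 -> V=16
t=13: input=2 -> V=0 FIRE

Answer: 2 8 13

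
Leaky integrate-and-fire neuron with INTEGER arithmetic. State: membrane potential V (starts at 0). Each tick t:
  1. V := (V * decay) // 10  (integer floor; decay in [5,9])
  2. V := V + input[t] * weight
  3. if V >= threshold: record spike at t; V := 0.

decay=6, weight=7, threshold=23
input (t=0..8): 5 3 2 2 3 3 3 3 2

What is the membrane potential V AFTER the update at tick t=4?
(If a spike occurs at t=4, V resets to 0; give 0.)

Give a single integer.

t=0: input=5 -> V=0 FIRE
t=1: input=3 -> V=21
t=2: input=2 -> V=0 FIRE
t=3: input=2 -> V=14
t=4: input=3 -> V=0 FIRE
t=5: input=3 -> V=21
t=6: input=3 -> V=0 FIRE
t=7: input=3 -> V=21
t=8: input=2 -> V=0 FIRE

Answer: 0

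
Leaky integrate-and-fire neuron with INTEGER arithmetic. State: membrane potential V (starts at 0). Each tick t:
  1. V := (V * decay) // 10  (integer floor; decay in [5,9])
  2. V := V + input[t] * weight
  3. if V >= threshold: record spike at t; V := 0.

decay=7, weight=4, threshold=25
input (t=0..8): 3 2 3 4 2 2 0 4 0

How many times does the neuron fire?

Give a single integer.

Answer: 1

Derivation:
t=0: input=3 -> V=12
t=1: input=2 -> V=16
t=2: input=3 -> V=23
t=3: input=4 -> V=0 FIRE
t=4: input=2 -> V=8
t=5: input=2 -> V=13
t=6: input=0 -> V=9
t=7: input=4 -> V=22
t=8: input=0 -> V=15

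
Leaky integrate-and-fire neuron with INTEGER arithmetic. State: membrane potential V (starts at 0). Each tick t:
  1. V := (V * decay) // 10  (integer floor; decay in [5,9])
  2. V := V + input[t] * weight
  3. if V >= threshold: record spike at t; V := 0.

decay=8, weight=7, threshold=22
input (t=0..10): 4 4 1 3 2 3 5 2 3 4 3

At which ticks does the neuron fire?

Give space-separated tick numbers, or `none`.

Answer: 0 1 3 5 6 8 9

Derivation:
t=0: input=4 -> V=0 FIRE
t=1: input=4 -> V=0 FIRE
t=2: input=1 -> V=7
t=3: input=3 -> V=0 FIRE
t=4: input=2 -> V=14
t=5: input=3 -> V=0 FIRE
t=6: input=5 -> V=0 FIRE
t=7: input=2 -> V=14
t=8: input=3 -> V=0 FIRE
t=9: input=4 -> V=0 FIRE
t=10: input=3 -> V=21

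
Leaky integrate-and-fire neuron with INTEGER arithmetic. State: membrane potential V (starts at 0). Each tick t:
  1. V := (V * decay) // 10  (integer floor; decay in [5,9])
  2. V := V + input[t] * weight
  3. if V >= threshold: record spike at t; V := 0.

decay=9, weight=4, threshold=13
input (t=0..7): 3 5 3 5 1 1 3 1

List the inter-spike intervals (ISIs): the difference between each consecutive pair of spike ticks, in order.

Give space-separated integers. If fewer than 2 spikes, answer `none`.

t=0: input=3 -> V=12
t=1: input=5 -> V=0 FIRE
t=2: input=3 -> V=12
t=3: input=5 -> V=0 FIRE
t=4: input=1 -> V=4
t=5: input=1 -> V=7
t=6: input=3 -> V=0 FIRE
t=7: input=1 -> V=4

Answer: 2 3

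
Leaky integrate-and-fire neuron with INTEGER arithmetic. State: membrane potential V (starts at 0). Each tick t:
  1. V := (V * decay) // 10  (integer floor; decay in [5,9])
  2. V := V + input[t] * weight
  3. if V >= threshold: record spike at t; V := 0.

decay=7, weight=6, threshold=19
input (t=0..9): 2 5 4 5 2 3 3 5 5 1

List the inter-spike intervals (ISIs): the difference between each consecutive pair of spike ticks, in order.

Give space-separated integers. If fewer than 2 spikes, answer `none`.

t=0: input=2 -> V=12
t=1: input=5 -> V=0 FIRE
t=2: input=4 -> V=0 FIRE
t=3: input=5 -> V=0 FIRE
t=4: input=2 -> V=12
t=5: input=3 -> V=0 FIRE
t=6: input=3 -> V=18
t=7: input=5 -> V=0 FIRE
t=8: input=5 -> V=0 FIRE
t=9: input=1 -> V=6

Answer: 1 1 2 2 1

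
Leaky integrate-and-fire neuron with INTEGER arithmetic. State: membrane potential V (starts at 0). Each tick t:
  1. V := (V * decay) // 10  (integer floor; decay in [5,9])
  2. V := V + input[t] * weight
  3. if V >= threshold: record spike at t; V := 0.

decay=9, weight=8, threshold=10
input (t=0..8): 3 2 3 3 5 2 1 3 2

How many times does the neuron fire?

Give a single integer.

Answer: 8

Derivation:
t=0: input=3 -> V=0 FIRE
t=1: input=2 -> V=0 FIRE
t=2: input=3 -> V=0 FIRE
t=3: input=3 -> V=0 FIRE
t=4: input=5 -> V=0 FIRE
t=5: input=2 -> V=0 FIRE
t=6: input=1 -> V=8
t=7: input=3 -> V=0 FIRE
t=8: input=2 -> V=0 FIRE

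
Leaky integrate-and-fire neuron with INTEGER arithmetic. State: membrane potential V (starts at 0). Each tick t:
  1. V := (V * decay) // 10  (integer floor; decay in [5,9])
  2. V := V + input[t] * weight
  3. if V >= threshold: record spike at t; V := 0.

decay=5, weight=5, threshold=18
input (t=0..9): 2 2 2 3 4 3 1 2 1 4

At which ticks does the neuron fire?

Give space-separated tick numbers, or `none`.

t=0: input=2 -> V=10
t=1: input=2 -> V=15
t=2: input=2 -> V=17
t=3: input=3 -> V=0 FIRE
t=4: input=4 -> V=0 FIRE
t=5: input=3 -> V=15
t=6: input=1 -> V=12
t=7: input=2 -> V=16
t=8: input=1 -> V=13
t=9: input=4 -> V=0 FIRE

Answer: 3 4 9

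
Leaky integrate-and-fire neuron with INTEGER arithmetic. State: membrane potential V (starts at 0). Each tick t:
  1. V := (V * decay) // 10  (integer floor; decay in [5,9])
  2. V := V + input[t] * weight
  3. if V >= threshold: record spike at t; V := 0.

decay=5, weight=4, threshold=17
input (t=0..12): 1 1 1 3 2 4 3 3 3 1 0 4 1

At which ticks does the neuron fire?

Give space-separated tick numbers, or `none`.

t=0: input=1 -> V=4
t=1: input=1 -> V=6
t=2: input=1 -> V=7
t=3: input=3 -> V=15
t=4: input=2 -> V=15
t=5: input=4 -> V=0 FIRE
t=6: input=3 -> V=12
t=7: input=3 -> V=0 FIRE
t=8: input=3 -> V=12
t=9: input=1 -> V=10
t=10: input=0 -> V=5
t=11: input=4 -> V=0 FIRE
t=12: input=1 -> V=4

Answer: 5 7 11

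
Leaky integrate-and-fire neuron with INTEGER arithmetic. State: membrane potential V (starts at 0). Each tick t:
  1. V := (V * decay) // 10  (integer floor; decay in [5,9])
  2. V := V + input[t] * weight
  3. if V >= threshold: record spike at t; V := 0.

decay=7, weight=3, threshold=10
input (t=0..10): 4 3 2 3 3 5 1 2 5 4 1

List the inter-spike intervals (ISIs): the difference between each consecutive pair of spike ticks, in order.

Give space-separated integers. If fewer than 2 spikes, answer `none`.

Answer: 2 2 1 3 1

Derivation:
t=0: input=4 -> V=0 FIRE
t=1: input=3 -> V=9
t=2: input=2 -> V=0 FIRE
t=3: input=3 -> V=9
t=4: input=3 -> V=0 FIRE
t=5: input=5 -> V=0 FIRE
t=6: input=1 -> V=3
t=7: input=2 -> V=8
t=8: input=5 -> V=0 FIRE
t=9: input=4 -> V=0 FIRE
t=10: input=1 -> V=3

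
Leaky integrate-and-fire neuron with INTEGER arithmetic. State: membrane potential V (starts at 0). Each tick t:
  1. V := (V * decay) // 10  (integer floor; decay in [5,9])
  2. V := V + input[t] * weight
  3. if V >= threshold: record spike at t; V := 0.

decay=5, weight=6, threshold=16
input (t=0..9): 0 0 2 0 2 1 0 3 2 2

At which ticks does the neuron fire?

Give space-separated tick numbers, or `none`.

t=0: input=0 -> V=0
t=1: input=0 -> V=0
t=2: input=2 -> V=12
t=3: input=0 -> V=6
t=4: input=2 -> V=15
t=5: input=1 -> V=13
t=6: input=0 -> V=6
t=7: input=3 -> V=0 FIRE
t=8: input=2 -> V=12
t=9: input=2 -> V=0 FIRE

Answer: 7 9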